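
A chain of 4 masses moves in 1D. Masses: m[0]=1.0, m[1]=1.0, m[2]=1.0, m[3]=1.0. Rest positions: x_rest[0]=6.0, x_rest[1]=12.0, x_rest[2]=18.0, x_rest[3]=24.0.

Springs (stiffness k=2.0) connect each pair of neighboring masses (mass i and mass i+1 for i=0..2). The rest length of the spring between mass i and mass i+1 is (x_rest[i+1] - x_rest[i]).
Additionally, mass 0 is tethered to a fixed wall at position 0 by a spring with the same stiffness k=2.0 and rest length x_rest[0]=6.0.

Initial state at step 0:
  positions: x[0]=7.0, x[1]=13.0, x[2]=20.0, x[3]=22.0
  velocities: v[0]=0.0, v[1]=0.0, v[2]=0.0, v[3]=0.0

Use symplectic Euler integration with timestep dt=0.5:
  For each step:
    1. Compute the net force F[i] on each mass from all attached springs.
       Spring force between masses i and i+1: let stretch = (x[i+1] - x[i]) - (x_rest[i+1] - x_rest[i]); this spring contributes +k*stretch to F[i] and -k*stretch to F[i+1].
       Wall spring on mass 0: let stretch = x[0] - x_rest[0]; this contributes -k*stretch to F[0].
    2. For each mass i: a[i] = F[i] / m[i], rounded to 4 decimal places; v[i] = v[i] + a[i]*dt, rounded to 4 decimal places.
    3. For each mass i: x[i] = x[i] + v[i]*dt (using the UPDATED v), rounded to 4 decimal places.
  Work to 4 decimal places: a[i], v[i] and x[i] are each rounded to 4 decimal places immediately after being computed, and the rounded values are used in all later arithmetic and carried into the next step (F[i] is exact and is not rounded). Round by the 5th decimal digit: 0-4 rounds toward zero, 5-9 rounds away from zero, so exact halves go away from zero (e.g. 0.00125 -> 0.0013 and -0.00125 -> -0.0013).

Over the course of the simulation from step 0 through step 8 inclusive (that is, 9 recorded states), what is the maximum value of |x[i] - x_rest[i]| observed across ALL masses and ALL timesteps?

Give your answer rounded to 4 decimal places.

Step 0: x=[7.0000 13.0000 20.0000 22.0000] v=[0.0000 0.0000 0.0000 0.0000]
Step 1: x=[6.5000 13.5000 17.5000 24.0000] v=[-1.0000 1.0000 -5.0000 4.0000]
Step 2: x=[6.2500 12.5000 16.2500 25.7500] v=[-0.5000 -2.0000 -2.5000 3.5000]
Step 3: x=[6.0000 10.2500 17.8750 25.7500] v=[-0.5000 -4.5000 3.2500 0.0000]
Step 4: x=[4.8750 9.6875 19.6250 24.8125] v=[-2.2500 -1.1250 3.5000 -1.8750]
Step 5: x=[3.7188 11.6875 19.0000 24.2813] v=[-2.3125 4.0000 -1.2500 -1.0625]
Step 6: x=[4.6875 13.3594 17.3594 24.1094] v=[1.9374 3.3438 -3.2812 -0.3438]
Step 7: x=[7.6484 12.6954 17.0938 23.5625] v=[5.9218 -1.3281 -0.5312 -1.0938]
Step 8: x=[9.3086 11.7071 17.8634 22.7813] v=[3.3204 -1.9767 1.5391 -1.5625]
Max displacement = 3.3086

Answer: 3.3086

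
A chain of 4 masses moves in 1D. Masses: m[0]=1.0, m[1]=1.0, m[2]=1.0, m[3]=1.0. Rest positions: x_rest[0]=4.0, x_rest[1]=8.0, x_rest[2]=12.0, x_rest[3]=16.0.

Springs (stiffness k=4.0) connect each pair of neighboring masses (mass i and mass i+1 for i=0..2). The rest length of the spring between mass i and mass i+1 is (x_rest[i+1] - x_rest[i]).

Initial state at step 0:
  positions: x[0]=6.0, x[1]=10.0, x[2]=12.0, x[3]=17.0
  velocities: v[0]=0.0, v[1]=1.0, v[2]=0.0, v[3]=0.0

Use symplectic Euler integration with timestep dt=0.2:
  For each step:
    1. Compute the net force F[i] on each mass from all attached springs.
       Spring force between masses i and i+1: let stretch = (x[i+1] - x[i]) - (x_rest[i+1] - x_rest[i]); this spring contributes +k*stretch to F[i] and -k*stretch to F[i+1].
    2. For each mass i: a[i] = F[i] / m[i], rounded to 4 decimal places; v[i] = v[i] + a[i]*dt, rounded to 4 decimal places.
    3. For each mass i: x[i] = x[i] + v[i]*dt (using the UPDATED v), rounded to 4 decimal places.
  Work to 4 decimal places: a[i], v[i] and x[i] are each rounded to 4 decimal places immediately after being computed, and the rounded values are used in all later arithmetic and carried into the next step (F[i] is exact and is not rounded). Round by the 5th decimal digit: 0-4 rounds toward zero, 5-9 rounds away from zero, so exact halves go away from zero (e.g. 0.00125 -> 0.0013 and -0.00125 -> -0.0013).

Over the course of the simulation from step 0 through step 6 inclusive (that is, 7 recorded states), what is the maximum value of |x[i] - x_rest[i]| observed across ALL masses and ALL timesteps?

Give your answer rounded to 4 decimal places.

Answer: 2.3220

Derivation:
Step 0: x=[6.0000 10.0000 12.0000 17.0000] v=[0.0000 1.0000 0.0000 0.0000]
Step 1: x=[6.0000 9.8800 12.4800 16.8400] v=[0.0000 -0.6000 2.4000 -0.8000]
Step 2: x=[5.9808 9.5552 13.2416 16.6224] v=[-0.0960 -1.6240 3.8080 -1.0880]
Step 3: x=[5.8935 9.2483 13.9543 16.5039] v=[-0.4365 -1.5344 3.5635 -0.5926]
Step 4: x=[5.7030 9.1576 14.3220 16.6174] v=[-0.9527 -0.4534 1.8384 0.5677]
Step 5: x=[5.4252 9.3405 14.2306 17.0037] v=[-1.3890 0.9144 -0.4568 1.9314]
Step 6: x=[5.1338 9.6793 13.8005 17.5863] v=[-1.4568 1.6942 -2.1504 2.9129]
Max displacement = 2.3220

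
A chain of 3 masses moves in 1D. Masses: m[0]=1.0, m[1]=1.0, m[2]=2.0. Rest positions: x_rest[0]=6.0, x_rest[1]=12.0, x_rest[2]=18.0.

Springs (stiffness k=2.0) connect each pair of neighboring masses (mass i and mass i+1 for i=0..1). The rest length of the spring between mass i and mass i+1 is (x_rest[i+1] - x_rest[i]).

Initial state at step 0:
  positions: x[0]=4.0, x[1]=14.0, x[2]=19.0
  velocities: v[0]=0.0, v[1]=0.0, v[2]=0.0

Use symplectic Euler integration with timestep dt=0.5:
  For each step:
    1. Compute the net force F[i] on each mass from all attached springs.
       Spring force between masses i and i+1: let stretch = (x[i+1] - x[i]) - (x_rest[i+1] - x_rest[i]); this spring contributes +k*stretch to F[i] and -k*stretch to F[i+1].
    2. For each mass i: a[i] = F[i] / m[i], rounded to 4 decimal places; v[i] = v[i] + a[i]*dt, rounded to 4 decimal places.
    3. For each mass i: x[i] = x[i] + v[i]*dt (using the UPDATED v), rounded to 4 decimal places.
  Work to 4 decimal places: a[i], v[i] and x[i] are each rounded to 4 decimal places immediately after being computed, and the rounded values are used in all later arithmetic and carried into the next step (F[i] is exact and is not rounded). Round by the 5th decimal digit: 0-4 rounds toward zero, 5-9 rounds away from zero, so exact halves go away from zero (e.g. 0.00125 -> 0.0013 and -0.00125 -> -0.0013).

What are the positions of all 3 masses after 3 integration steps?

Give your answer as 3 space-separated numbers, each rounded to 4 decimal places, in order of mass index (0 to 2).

Step 0: x=[4.0000 14.0000 19.0000] v=[0.0000 0.0000 0.0000]
Step 1: x=[6.0000 11.5000 19.2500] v=[4.0000 -5.0000 0.5000]
Step 2: x=[7.7500 10.1250 19.0625] v=[3.5000 -2.7500 -0.3750]
Step 3: x=[7.6875 12.0313 18.1406] v=[-0.1250 3.8125 -1.8438]

Answer: 7.6875 12.0313 18.1406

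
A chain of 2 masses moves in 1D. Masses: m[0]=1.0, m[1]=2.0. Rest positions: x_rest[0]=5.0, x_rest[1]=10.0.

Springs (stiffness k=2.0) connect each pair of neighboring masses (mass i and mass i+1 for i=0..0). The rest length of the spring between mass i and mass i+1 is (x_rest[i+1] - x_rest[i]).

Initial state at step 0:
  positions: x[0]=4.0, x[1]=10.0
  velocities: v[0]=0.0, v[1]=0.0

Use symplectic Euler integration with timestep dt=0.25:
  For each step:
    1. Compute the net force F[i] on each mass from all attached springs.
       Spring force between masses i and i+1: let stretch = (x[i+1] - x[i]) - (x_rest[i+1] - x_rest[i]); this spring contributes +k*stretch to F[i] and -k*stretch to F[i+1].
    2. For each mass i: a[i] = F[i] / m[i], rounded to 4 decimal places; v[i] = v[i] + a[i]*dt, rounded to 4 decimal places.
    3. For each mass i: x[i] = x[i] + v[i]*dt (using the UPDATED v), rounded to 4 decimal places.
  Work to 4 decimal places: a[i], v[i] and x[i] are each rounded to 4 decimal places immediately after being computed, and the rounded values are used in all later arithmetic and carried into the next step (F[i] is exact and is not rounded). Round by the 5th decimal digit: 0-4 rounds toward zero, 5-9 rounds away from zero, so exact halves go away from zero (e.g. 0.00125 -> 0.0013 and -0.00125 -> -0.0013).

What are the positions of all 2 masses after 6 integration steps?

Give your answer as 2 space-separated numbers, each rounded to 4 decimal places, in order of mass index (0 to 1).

Step 0: x=[4.0000 10.0000] v=[0.0000 0.0000]
Step 1: x=[4.1250 9.9375] v=[0.5000 -0.2500]
Step 2: x=[4.3516 9.8242] v=[0.9063 -0.4531]
Step 3: x=[4.6373 9.6814] v=[1.1426 -0.5713]
Step 4: x=[4.9285 9.5358] v=[1.1647 -0.5823]
Step 5: x=[5.1706 9.4148] v=[0.9684 -0.4841]
Step 6: x=[5.3182 9.3410] v=[0.5905 -0.2952]

Answer: 5.3182 9.3410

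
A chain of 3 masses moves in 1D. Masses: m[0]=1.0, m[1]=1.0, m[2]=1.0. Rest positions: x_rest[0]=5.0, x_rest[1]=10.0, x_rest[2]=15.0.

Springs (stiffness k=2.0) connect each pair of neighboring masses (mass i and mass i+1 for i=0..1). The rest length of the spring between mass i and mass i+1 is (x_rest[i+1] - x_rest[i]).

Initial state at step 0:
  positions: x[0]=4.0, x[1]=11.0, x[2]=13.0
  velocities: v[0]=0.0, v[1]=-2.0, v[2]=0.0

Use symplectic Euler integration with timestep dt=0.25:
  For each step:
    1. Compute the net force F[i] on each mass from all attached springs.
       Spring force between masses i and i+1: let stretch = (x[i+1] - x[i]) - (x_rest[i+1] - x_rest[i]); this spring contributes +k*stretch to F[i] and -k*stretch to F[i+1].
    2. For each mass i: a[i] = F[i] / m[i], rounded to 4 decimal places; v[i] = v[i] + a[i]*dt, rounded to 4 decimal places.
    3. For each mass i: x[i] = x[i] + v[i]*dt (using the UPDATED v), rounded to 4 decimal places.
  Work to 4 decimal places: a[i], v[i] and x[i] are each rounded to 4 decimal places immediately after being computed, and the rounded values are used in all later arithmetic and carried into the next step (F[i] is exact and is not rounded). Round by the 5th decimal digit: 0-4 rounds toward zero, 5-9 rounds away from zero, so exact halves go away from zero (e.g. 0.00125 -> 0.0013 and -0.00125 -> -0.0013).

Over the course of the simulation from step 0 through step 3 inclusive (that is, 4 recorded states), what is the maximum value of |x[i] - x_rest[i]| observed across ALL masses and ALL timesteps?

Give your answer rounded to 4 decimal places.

Answer: 2.7129

Derivation:
Step 0: x=[4.0000 11.0000 13.0000] v=[0.0000 -2.0000 0.0000]
Step 1: x=[4.2500 9.8750 13.3750] v=[1.0000 -4.5000 1.5000]
Step 2: x=[4.5781 8.4844 13.9375] v=[1.3125 -5.5625 2.2500]
Step 3: x=[4.7695 7.2871 14.4434] v=[0.7657 -4.7891 2.0235]
Max displacement = 2.7129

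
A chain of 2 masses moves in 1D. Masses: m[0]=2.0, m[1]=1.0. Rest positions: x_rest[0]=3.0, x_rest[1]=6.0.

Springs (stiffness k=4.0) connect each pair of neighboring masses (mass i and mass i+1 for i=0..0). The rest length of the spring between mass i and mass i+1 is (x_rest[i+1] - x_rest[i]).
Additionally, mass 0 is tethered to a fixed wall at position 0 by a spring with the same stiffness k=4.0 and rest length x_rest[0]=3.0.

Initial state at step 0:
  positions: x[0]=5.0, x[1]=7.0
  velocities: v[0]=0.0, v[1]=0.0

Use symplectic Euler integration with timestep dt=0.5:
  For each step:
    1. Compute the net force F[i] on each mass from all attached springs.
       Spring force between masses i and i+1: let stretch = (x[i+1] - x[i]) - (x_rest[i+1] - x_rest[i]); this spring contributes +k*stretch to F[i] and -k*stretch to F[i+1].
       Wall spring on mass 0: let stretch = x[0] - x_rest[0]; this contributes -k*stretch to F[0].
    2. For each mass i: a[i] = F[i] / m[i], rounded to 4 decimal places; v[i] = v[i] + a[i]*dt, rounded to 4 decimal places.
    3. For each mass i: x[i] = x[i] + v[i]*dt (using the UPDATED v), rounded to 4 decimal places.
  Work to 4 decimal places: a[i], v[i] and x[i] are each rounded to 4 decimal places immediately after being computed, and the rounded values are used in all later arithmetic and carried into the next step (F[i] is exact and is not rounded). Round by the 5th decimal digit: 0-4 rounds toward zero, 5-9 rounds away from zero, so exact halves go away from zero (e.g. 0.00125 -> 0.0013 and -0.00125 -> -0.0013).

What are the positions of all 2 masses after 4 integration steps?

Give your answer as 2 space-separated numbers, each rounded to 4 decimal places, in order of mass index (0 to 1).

Answer: 2.7500 3.2500

Derivation:
Step 0: x=[5.0000 7.0000] v=[0.0000 0.0000]
Step 1: x=[3.5000 8.0000] v=[-3.0000 2.0000]
Step 2: x=[2.5000 7.5000] v=[-2.0000 -1.0000]
Step 3: x=[2.7500 5.0000] v=[0.5000 -5.0000]
Step 4: x=[2.7500 3.2500] v=[0.0000 -3.5000]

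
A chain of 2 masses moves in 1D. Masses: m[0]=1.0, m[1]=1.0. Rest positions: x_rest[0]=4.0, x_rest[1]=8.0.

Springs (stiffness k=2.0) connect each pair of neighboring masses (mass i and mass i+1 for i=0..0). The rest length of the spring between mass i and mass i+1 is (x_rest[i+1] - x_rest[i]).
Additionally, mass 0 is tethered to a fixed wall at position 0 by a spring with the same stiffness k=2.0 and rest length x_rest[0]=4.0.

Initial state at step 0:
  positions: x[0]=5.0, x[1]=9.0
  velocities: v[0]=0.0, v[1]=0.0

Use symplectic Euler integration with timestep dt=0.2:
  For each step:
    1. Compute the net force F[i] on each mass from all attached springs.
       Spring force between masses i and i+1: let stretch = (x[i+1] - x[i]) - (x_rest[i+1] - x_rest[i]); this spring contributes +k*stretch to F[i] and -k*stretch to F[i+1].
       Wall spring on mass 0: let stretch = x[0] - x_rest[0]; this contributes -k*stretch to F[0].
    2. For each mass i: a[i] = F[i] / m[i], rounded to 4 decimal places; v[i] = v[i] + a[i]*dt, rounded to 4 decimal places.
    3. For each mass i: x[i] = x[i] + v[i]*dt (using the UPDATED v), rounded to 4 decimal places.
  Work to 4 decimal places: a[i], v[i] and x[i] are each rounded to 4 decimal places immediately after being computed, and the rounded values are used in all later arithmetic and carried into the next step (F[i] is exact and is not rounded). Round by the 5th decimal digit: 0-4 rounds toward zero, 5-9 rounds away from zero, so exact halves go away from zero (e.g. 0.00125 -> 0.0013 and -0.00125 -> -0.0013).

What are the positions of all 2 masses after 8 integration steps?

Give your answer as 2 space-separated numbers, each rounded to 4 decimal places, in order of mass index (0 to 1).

Step 0: x=[5.0000 9.0000] v=[0.0000 0.0000]
Step 1: x=[4.9200 9.0000] v=[-0.4000 0.0000]
Step 2: x=[4.7728 8.9936] v=[-0.7360 -0.0320]
Step 3: x=[4.5814 8.9695] v=[-0.9568 -0.1203]
Step 4: x=[4.3746 8.9144] v=[-1.0341 -0.2755]
Step 5: x=[4.1810 8.8161] v=[-0.9680 -0.4914]
Step 6: x=[4.0237 8.6670] v=[-0.7864 -0.7454]
Step 7: x=[3.9160 8.4665] v=[-0.5386 -1.0027]
Step 8: x=[3.8590 8.2219] v=[-0.2848 -1.2229]

Answer: 3.8590 8.2219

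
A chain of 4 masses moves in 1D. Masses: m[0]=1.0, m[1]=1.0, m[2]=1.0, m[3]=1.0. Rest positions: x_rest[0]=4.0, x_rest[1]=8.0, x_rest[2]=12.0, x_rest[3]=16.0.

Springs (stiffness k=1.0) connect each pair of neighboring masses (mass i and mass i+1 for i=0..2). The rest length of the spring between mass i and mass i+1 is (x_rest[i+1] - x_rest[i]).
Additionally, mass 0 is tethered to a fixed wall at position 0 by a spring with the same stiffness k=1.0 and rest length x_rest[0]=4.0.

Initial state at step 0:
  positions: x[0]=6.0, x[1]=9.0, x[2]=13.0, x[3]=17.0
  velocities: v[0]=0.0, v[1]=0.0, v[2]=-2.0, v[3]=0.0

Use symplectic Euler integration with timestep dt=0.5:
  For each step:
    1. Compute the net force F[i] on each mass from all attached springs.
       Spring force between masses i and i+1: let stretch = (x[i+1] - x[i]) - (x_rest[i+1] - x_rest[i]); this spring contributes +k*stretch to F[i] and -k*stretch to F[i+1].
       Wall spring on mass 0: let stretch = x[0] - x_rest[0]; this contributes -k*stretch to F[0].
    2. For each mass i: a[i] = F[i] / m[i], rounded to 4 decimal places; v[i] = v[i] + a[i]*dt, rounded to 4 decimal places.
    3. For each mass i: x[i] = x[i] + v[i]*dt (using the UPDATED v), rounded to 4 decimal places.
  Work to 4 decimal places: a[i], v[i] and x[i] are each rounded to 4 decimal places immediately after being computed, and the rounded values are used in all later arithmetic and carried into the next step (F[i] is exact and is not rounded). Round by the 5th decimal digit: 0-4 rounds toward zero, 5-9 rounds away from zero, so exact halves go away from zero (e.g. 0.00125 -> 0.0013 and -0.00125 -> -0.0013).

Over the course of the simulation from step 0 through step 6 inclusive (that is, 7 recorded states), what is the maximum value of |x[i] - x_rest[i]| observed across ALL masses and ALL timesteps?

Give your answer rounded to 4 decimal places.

Answer: 2.0234

Derivation:
Step 0: x=[6.0000 9.0000 13.0000 17.0000] v=[0.0000 0.0000 -2.0000 0.0000]
Step 1: x=[5.2500 9.2500 12.0000 17.0000] v=[-1.5000 0.5000 -2.0000 0.0000]
Step 2: x=[4.1875 9.1875 11.5625 16.7500] v=[-2.1250 -0.1250 -0.8750 -0.5000]
Step 3: x=[3.3281 8.4688 11.8282 16.2031] v=[-1.7188 -1.4375 0.5313 -1.0938]
Step 4: x=[2.9219 7.3047 12.3478 15.5625] v=[-0.8125 -2.3282 1.0391 -1.2813]
Step 5: x=[2.8809 6.3057 12.4103 15.1182] v=[-0.0821 -1.9981 0.1249 -0.8887]
Step 6: x=[2.9759 5.9766 11.6236 14.9969] v=[0.1899 -0.6582 -1.5735 -0.2427]
Max displacement = 2.0234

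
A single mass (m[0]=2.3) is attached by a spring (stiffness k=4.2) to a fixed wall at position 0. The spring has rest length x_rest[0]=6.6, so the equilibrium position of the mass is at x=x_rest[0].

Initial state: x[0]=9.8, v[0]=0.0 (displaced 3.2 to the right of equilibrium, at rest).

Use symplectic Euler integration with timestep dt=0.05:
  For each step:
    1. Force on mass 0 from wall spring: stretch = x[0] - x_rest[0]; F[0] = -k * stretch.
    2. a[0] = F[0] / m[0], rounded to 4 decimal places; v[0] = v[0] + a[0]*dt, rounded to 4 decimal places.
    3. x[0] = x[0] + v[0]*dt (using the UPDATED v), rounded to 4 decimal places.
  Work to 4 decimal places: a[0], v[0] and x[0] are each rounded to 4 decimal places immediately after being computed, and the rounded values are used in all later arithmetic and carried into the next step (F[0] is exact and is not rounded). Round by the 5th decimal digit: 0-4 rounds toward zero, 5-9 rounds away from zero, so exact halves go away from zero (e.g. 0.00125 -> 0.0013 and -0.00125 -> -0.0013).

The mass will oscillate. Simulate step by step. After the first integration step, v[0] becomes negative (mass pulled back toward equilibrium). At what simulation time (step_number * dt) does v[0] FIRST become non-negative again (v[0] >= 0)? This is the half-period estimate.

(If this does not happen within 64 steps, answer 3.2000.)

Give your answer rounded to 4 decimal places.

Step 0: x=[9.8000] v=[0.0000]
Step 1: x=[9.7854] v=[-0.2922]
Step 2: x=[9.7563] v=[-0.5830]
Step 3: x=[9.7127] v=[-0.8712]
Step 4: x=[9.6549] v=[-1.1554]
Step 5: x=[9.5832] v=[-1.4343]
Step 6: x=[9.4979] v=[-1.7067]
Step 7: x=[9.3993] v=[-1.9713]
Step 8: x=[9.2880] v=[-2.2269]
Step 9: x=[9.1644] v=[-2.4723]
Step 10: x=[9.0291] v=[-2.7064]
Step 11: x=[8.8827] v=[-2.9282]
Step 12: x=[8.7259] v=[-3.1366]
Step 13: x=[8.5594] v=[-3.3307]
Step 14: x=[8.3839] v=[-3.5096]
Step 15: x=[8.2003] v=[-3.6725]
Step 16: x=[8.0094] v=[-3.8186]
Step 17: x=[7.8120] v=[-3.9473]
Step 18: x=[7.6091] v=[-4.0580]
Step 19: x=[7.4016] v=[-4.1501]
Step 20: x=[7.1904] v=[-4.2233]
Step 21: x=[6.9765] v=[-4.2772]
Step 22: x=[6.7609] v=[-4.3116]
Step 23: x=[6.5446] v=[-4.3263]
Step 24: x=[6.3285] v=[-4.3212]
Step 25: x=[6.1137] v=[-4.2964]
Step 26: x=[5.9011] v=[-4.2520]
Step 27: x=[5.6917] v=[-4.1882]
Step 28: x=[5.4864] v=[-4.1053]
Step 29: x=[5.2862] v=[-4.0036]
Step 30: x=[5.0920] v=[-3.8836]
Step 31: x=[4.9047] v=[-3.7459]
Step 32: x=[4.7251] v=[-3.5911]
Step 33: x=[4.5541] v=[-3.4199]
Step 34: x=[4.3924] v=[-3.2331]
Step 35: x=[4.2408] v=[-3.0315]
Step 36: x=[4.1000] v=[-2.8161]
Step 37: x=[3.9706] v=[-2.5878]
Step 38: x=[3.8532] v=[-2.3477]
Step 39: x=[3.7484] v=[-2.0969]
Step 40: x=[3.6566] v=[-1.8365]
Step 41: x=[3.5782] v=[-1.5678]
Step 42: x=[3.5136] v=[-1.2919]
Step 43: x=[3.4631] v=[-1.0101]
Step 44: x=[3.4269] v=[-0.7237]
Step 45: x=[3.4052] v=[-0.4340]
Step 46: x=[3.3981] v=[-0.1423]
Step 47: x=[3.4056] v=[0.1500]
First v>=0 after going negative at step 47, time=2.3500

Answer: 2.3500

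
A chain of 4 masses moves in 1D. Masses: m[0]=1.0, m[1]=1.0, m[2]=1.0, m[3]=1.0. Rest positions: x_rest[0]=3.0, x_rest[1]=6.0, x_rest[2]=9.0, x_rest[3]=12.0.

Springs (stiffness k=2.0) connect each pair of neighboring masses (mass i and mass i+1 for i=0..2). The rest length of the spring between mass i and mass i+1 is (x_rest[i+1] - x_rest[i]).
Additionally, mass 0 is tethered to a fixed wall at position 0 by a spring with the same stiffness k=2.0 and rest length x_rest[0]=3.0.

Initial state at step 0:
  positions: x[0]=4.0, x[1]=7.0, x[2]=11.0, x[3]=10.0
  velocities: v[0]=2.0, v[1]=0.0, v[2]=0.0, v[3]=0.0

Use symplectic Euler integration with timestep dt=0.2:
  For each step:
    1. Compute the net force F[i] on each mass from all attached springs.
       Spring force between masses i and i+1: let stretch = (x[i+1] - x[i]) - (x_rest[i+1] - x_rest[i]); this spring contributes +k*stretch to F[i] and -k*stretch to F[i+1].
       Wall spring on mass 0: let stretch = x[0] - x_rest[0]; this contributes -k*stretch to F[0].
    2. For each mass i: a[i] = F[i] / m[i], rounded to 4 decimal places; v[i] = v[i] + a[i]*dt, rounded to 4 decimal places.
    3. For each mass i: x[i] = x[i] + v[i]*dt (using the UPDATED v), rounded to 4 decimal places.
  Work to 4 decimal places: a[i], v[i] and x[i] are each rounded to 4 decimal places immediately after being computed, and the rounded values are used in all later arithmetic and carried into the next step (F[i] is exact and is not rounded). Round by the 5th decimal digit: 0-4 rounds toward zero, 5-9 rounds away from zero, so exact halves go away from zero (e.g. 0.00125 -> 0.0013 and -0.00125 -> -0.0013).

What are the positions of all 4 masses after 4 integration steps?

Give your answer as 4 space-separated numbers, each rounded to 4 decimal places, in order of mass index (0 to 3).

Step 0: x=[4.0000 7.0000 11.0000 10.0000] v=[2.0000 0.0000 0.0000 0.0000]
Step 1: x=[4.3200 7.0800 10.6000 10.3200] v=[1.6000 0.4000 -2.0000 1.6000]
Step 2: x=[4.5152 7.2208 9.8960 10.9024] v=[0.9760 0.7040 -3.5200 2.9120]
Step 3: x=[4.5656 7.3592 9.0585 11.6443] v=[0.2522 0.6918 -4.1875 3.7094]
Step 4: x=[4.4743 7.4100 8.2919 12.4193] v=[-0.4566 0.2541 -3.8329 3.8751]

Answer: 4.4743 7.4100 8.2919 12.4193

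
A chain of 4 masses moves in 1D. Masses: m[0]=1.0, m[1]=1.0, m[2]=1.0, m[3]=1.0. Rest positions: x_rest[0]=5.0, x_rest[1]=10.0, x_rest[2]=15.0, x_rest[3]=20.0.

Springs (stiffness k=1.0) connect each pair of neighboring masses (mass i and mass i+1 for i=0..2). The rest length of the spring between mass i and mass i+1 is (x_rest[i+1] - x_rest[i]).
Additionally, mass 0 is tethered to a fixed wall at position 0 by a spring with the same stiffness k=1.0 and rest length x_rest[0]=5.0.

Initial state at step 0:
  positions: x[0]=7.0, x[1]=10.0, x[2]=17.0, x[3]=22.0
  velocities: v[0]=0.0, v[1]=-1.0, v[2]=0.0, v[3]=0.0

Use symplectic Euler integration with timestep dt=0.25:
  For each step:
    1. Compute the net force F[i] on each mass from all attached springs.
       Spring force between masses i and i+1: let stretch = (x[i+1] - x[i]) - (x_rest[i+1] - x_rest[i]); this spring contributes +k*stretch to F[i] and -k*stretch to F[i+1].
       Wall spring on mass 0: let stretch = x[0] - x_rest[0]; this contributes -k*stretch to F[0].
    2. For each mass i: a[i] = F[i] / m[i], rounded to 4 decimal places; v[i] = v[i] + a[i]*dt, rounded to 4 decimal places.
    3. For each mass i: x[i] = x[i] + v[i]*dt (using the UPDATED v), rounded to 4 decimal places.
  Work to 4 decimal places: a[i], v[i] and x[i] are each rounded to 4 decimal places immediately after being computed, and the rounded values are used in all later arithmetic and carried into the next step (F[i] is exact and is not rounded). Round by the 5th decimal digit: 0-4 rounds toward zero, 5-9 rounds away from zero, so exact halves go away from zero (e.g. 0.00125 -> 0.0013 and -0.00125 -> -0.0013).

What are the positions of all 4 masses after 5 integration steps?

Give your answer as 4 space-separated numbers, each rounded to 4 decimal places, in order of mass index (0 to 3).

Answer: 4.4105 11.4034 15.7788 21.7711

Derivation:
Step 0: x=[7.0000 10.0000 17.0000 22.0000] v=[0.0000 -1.0000 0.0000 0.0000]
Step 1: x=[6.7500 10.0000 16.8750 22.0000] v=[-1.0000 0.0000 -0.5000 0.0000]
Step 2: x=[6.2813 10.2266 16.6406 21.9922] v=[-1.8750 0.9063 -0.9375 -0.0313]
Step 3: x=[5.6666 10.6075 16.3398 21.9624] v=[-2.4590 1.5235 -1.2031 -0.1192]
Step 4: x=[5.0065 11.0379 16.0322 21.8937] v=[-2.6404 1.7214 -1.2305 -0.2749]
Step 5: x=[4.4105 11.4034 15.7788 21.7711] v=[-2.3842 1.4621 -1.0137 -0.4903]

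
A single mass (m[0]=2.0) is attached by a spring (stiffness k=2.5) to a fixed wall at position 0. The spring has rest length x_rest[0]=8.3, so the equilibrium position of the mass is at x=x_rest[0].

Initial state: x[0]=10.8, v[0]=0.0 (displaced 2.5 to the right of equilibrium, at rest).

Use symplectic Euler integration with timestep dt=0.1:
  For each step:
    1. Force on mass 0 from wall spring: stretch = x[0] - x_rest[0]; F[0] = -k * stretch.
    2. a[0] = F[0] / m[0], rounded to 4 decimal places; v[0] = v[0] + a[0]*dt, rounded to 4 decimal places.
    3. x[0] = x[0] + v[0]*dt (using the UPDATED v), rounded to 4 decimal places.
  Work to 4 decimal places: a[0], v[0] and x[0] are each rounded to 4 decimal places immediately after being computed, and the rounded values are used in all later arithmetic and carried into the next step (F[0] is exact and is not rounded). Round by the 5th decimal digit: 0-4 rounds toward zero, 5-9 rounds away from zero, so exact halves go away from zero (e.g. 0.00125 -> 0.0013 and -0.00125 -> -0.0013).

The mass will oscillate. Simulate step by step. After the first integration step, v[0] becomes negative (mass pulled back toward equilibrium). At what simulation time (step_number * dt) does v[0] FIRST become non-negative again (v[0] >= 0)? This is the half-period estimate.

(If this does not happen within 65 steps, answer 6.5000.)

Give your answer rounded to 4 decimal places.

Answer: 2.9000

Derivation:
Step 0: x=[10.8000] v=[0.0000]
Step 1: x=[10.7688] v=[-0.3125]
Step 2: x=[10.7067] v=[-0.6211]
Step 3: x=[10.6145] v=[-0.9219]
Step 4: x=[10.4934] v=[-1.2112]
Step 5: x=[10.3449] v=[-1.4854]
Step 6: x=[10.1708] v=[-1.7410]
Step 7: x=[9.9733] v=[-1.9749]
Step 8: x=[9.7549] v=[-2.1841]
Step 9: x=[9.5183] v=[-2.3660]
Step 10: x=[9.2665] v=[-2.5183]
Step 11: x=[9.0026] v=[-2.6391]
Step 12: x=[8.7299] v=[-2.7269]
Step 13: x=[8.4518] v=[-2.7806]
Step 14: x=[8.1718] v=[-2.7996]
Step 15: x=[7.8934] v=[-2.7836]
Step 16: x=[7.6201] v=[-2.7328]
Step 17: x=[7.3553] v=[-2.6478]
Step 18: x=[7.1023] v=[-2.5297]
Step 19: x=[6.8643] v=[-2.3800]
Step 20: x=[6.6443] v=[-2.2005]
Step 21: x=[6.4450] v=[-1.9935]
Step 22: x=[6.2688] v=[-1.7616]
Step 23: x=[6.1180] v=[-1.5077]
Step 24: x=[5.9945] v=[-1.2350]
Step 25: x=[5.8998] v=[-0.9468]
Step 26: x=[5.8351] v=[-0.6468]
Step 27: x=[5.8012] v=[-0.3387]
Step 28: x=[5.7986] v=[-0.0264]
Step 29: x=[5.8272] v=[0.2863]
First v>=0 after going negative at step 29, time=2.9000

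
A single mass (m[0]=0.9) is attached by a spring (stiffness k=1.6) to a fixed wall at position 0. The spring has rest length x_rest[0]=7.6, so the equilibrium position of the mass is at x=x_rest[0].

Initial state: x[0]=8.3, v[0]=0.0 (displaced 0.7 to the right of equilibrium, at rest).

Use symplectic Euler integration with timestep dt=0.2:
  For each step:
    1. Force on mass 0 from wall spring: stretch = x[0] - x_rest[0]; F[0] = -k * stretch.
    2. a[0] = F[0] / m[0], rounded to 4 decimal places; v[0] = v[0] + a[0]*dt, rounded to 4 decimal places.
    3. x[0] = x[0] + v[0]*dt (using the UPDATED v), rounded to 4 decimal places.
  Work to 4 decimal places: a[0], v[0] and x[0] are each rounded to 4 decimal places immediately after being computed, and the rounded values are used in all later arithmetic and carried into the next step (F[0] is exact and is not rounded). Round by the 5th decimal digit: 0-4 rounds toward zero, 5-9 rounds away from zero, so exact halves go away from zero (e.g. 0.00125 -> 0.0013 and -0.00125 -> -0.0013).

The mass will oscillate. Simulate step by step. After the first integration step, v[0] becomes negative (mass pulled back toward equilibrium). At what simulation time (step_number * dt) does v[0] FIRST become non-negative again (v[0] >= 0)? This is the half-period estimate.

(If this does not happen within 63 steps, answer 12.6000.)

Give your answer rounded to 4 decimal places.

Answer: 2.4000

Derivation:
Step 0: x=[8.3000] v=[0.0000]
Step 1: x=[8.2502] v=[-0.2489]
Step 2: x=[8.1542] v=[-0.4801]
Step 3: x=[8.0188] v=[-0.6771]
Step 4: x=[7.8536] v=[-0.8260]
Step 5: x=[7.6704] v=[-0.9162]
Step 6: x=[7.4822] v=[-0.9412]
Step 7: x=[7.3023] v=[-0.8993]
Step 8: x=[7.1436] v=[-0.7935]
Step 9: x=[7.0174] v=[-0.6312]
Step 10: x=[6.9326] v=[-0.4241]
Step 11: x=[6.8952] v=[-0.1868]
Step 12: x=[6.9080] v=[0.0638]
First v>=0 after going negative at step 12, time=2.4000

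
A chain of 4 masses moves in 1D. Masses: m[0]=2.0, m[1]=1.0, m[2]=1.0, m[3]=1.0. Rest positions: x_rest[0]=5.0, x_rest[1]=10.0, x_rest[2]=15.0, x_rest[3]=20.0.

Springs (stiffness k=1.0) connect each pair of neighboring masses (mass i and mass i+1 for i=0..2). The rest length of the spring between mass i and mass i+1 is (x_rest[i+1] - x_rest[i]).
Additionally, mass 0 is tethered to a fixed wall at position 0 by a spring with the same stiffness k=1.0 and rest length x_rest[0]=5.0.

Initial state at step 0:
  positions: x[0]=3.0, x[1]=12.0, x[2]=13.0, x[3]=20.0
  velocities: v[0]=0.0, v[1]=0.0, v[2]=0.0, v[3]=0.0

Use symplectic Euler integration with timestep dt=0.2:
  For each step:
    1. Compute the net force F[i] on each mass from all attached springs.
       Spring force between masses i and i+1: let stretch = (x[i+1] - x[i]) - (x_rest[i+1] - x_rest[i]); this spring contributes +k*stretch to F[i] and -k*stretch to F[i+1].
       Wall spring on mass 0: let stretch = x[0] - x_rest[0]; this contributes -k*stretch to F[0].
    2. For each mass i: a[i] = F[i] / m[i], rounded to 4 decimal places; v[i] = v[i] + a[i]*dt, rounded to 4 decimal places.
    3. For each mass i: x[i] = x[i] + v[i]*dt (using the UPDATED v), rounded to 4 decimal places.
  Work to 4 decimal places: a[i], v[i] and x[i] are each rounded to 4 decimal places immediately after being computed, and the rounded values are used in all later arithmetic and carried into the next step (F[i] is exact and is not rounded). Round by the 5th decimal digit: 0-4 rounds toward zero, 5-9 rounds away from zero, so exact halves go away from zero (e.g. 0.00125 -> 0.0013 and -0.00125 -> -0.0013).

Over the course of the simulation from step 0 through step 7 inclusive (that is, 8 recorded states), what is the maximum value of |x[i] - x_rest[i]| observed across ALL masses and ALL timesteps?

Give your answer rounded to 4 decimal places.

Answer: 2.8797

Derivation:
Step 0: x=[3.0000 12.0000 13.0000 20.0000] v=[0.0000 0.0000 0.0000 0.0000]
Step 1: x=[3.1200 11.6800 13.2400 19.9200] v=[0.6000 -1.6000 1.2000 -0.4000]
Step 2: x=[3.3488 11.0800 13.6848 19.7728] v=[1.1440 -3.0000 2.2240 -0.7360]
Step 3: x=[3.6652 10.2749 14.2689 19.5821] v=[1.5822 -4.0253 2.9206 -0.9536]
Step 4: x=[4.0405 9.3652 14.9058 19.3789] v=[1.8767 -4.5484 3.1844 -1.0162]
Step 5: x=[4.4415 8.4642 15.5000 19.1967] v=[2.0051 -4.5052 2.9709 -0.9108]
Step 6: x=[4.8341 7.6837 15.9606 19.0667] v=[1.9632 -3.9026 2.3031 -0.6501]
Step 7: x=[5.1870 7.1203 16.2144 19.0124] v=[1.7647 -2.8171 1.2689 -0.2713]
Max displacement = 2.8797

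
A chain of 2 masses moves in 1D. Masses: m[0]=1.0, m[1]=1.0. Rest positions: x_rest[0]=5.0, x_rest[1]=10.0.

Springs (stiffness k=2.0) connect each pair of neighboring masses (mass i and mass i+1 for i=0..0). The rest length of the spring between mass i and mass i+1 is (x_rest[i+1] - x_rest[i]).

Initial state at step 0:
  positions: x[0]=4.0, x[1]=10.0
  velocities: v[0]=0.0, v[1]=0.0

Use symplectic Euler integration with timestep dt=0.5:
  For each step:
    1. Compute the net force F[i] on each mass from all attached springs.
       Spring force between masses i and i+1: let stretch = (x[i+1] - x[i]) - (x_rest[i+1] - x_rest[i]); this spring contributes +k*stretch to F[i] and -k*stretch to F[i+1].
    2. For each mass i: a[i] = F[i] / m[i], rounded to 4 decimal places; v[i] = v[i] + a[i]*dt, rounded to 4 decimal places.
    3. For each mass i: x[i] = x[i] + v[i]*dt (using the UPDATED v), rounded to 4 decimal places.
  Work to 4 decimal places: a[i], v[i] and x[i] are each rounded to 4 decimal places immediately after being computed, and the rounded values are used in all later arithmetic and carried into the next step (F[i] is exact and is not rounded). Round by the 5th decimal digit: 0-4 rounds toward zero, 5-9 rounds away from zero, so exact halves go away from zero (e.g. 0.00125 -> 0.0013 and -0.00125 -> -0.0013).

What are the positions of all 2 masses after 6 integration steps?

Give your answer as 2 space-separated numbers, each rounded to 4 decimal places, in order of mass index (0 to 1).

Step 0: x=[4.0000 10.0000] v=[0.0000 0.0000]
Step 1: x=[4.5000 9.5000] v=[1.0000 -1.0000]
Step 2: x=[5.0000 9.0000] v=[1.0000 -1.0000]
Step 3: x=[5.0000 9.0000] v=[0.0000 0.0000]
Step 4: x=[4.5000 9.5000] v=[-1.0000 1.0000]
Step 5: x=[4.0000 10.0000] v=[-1.0000 1.0000]
Step 6: x=[4.0000 10.0000] v=[0.0000 0.0000]

Answer: 4.0000 10.0000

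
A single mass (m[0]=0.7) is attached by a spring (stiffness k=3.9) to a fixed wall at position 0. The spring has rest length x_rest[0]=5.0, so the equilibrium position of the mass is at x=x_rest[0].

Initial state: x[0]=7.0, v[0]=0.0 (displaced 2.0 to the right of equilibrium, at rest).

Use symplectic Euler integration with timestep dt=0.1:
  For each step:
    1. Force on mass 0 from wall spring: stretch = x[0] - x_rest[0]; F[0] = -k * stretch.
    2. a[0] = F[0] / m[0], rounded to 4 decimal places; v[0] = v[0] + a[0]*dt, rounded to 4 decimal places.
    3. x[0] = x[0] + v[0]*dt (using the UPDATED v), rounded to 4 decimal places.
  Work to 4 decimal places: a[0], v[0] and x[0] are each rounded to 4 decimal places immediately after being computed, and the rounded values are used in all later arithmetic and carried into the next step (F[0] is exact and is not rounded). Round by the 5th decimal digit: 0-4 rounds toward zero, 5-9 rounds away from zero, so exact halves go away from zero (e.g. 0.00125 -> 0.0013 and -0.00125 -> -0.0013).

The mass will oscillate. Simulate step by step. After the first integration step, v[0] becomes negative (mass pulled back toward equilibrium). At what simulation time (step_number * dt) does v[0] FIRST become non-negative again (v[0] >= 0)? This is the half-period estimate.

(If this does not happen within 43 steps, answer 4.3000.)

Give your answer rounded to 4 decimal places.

Step 0: x=[7.0000] v=[0.0000]
Step 1: x=[6.8886] v=[-1.1143]
Step 2: x=[6.6720] v=[-2.1665]
Step 3: x=[6.3622] v=[-3.0980]
Step 4: x=[5.9765] v=[-3.8569]
Step 5: x=[5.5364] v=[-4.4010]
Step 6: x=[5.0664] v=[-4.6999]
Step 7: x=[4.5927] v=[-4.7369]
Step 8: x=[4.1417] v=[-4.5100]
Step 9: x=[3.7385] v=[-4.0318]
Step 10: x=[3.4056] v=[-3.3290]
Step 11: x=[3.1615] v=[-2.4407]
Step 12: x=[3.0199] v=[-1.4164]
Step 13: x=[2.9886] v=[-0.3132]
Step 14: x=[3.0693] v=[0.8074]
First v>=0 after going negative at step 14, time=1.4000

Answer: 1.4000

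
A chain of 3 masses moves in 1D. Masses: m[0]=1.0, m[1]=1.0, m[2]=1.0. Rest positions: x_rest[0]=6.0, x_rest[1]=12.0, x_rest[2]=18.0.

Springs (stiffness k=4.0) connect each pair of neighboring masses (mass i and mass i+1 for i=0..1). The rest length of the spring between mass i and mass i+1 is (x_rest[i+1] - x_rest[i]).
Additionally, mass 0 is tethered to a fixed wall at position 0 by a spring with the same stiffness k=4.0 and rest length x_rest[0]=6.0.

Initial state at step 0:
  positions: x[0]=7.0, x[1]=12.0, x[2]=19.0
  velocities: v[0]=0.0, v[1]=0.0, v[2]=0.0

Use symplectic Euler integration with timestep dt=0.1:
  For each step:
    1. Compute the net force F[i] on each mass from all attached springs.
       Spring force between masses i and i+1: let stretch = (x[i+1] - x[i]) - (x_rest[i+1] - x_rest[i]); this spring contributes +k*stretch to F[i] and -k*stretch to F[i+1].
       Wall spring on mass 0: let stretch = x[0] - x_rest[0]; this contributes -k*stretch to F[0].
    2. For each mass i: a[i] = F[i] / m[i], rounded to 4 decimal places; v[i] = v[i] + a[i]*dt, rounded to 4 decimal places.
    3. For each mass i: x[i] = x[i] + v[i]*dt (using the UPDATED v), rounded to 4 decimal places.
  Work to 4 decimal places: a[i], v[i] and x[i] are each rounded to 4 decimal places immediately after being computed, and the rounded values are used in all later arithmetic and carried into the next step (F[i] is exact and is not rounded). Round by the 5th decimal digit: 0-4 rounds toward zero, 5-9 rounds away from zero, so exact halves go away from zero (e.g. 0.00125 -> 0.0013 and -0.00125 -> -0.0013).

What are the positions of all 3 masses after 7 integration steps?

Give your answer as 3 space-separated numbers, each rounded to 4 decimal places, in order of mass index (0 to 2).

Answer: 5.7387 13.1079 18.3636

Derivation:
Step 0: x=[7.0000 12.0000 19.0000] v=[0.0000 0.0000 0.0000]
Step 1: x=[6.9200 12.0800 18.9600] v=[-0.8000 0.8000 -0.4000]
Step 2: x=[6.7696 12.2288 18.8848] v=[-1.5040 1.4880 -0.7520]
Step 3: x=[6.5668 12.4255 18.7834] v=[-2.0282 1.9667 -1.0144]
Step 4: x=[6.3357 12.6421 18.6676] v=[-2.3114 2.1664 -1.1576]
Step 5: x=[6.1034 12.8475 18.5508] v=[-2.3231 2.0540 -1.1678]
Step 6: x=[5.8967 13.0113 18.4459] v=[-2.0668 1.6377 -1.0491]
Step 7: x=[5.7387 13.1079 18.3636] v=[-1.5796 0.9657 -0.8229]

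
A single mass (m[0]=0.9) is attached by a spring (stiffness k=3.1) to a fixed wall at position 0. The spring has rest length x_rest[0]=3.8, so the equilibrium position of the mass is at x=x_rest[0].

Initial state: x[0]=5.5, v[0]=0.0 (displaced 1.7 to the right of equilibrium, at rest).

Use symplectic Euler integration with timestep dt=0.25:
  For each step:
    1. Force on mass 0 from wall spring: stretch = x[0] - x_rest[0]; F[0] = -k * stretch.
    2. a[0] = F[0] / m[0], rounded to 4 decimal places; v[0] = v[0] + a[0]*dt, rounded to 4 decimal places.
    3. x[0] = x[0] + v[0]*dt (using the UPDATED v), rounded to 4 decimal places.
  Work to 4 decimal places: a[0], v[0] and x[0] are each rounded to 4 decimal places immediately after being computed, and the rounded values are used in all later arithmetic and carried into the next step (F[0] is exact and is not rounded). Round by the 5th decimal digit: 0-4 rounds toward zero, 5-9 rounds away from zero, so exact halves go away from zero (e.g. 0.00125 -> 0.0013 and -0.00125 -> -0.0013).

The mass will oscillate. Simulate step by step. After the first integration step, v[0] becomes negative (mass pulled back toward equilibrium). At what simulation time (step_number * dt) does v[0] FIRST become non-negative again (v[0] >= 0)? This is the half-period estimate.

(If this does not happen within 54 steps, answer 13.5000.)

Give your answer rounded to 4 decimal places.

Step 0: x=[5.5000] v=[0.0000]
Step 1: x=[5.1340] v=[-1.4639]
Step 2: x=[4.4809] v=[-2.6126]
Step 3: x=[3.6812] v=[-3.1989]
Step 4: x=[2.9071] v=[-3.0966]
Step 5: x=[2.3252] v=[-2.3277]
Step 6: x=[2.0608] v=[-1.0577]
Step 7: x=[2.1708] v=[0.4400]
First v>=0 after going negative at step 7, time=1.7500

Answer: 1.7500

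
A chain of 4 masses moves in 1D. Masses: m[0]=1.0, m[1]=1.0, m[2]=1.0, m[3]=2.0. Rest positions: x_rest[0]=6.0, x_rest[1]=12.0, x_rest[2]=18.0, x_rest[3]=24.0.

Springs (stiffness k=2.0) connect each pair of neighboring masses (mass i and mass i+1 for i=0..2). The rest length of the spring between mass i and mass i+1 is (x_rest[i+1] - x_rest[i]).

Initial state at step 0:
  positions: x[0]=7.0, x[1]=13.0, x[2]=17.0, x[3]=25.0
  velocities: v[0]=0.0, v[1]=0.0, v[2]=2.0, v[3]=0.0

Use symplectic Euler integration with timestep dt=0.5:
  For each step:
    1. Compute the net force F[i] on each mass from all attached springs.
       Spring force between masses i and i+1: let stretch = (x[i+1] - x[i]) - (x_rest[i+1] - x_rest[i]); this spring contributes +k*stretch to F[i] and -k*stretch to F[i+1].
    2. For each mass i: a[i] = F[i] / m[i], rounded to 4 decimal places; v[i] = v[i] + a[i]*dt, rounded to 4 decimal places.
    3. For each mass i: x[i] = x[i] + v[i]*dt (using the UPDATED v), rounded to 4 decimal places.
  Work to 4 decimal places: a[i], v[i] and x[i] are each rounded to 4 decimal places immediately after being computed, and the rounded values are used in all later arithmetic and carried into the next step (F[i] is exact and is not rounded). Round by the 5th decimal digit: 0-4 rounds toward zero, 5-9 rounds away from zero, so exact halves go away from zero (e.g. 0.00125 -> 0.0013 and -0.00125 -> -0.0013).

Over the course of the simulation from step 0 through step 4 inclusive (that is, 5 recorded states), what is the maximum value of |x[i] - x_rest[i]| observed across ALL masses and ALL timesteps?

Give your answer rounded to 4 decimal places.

Step 0: x=[7.0000 13.0000 17.0000 25.0000] v=[0.0000 0.0000 2.0000 0.0000]
Step 1: x=[7.0000 12.0000 20.0000 24.5000] v=[0.0000 -2.0000 6.0000 -1.0000]
Step 2: x=[6.5000 12.5000 21.2500 24.3750] v=[-1.0000 1.0000 2.5000 -0.2500]
Step 3: x=[6.0000 14.3750 19.6875 24.9688] v=[-1.0000 3.7500 -3.1250 1.1875]
Step 4: x=[6.6875 14.7188 18.1094 25.7423] v=[1.3750 0.6875 -3.1562 1.5469]
Max displacement = 3.2500

Answer: 3.2500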